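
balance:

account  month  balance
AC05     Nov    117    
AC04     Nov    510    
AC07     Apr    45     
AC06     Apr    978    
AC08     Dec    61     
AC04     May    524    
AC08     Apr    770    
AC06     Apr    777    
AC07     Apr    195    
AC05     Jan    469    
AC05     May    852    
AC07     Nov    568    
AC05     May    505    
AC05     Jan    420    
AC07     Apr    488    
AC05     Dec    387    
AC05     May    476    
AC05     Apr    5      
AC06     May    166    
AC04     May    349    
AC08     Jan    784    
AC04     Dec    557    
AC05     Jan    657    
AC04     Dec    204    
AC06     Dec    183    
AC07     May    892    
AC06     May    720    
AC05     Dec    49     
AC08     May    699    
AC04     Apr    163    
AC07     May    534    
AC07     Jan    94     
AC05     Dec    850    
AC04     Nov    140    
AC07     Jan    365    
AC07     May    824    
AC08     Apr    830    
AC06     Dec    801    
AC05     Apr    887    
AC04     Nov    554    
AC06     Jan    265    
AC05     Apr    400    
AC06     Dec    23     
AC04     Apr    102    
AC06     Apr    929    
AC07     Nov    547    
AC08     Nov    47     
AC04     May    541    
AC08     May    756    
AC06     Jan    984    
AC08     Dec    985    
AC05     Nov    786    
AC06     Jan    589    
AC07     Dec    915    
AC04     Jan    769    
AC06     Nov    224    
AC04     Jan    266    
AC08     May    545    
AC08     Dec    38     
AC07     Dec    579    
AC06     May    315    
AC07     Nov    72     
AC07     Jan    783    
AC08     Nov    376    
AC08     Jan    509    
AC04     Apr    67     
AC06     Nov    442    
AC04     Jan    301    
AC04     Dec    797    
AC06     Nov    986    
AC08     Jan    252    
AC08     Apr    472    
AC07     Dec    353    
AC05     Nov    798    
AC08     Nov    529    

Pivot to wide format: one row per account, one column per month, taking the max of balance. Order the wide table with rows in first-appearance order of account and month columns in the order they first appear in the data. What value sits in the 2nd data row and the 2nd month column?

With rows in first-appearance order of account, row 2 is account=AC04. month columns in first-appearance order: Nov, Apr, Dec, May, Jan; column 2 is Apr.
Long rows with account=AC04, month=Apr: max(163, 102, 67) = 163.

163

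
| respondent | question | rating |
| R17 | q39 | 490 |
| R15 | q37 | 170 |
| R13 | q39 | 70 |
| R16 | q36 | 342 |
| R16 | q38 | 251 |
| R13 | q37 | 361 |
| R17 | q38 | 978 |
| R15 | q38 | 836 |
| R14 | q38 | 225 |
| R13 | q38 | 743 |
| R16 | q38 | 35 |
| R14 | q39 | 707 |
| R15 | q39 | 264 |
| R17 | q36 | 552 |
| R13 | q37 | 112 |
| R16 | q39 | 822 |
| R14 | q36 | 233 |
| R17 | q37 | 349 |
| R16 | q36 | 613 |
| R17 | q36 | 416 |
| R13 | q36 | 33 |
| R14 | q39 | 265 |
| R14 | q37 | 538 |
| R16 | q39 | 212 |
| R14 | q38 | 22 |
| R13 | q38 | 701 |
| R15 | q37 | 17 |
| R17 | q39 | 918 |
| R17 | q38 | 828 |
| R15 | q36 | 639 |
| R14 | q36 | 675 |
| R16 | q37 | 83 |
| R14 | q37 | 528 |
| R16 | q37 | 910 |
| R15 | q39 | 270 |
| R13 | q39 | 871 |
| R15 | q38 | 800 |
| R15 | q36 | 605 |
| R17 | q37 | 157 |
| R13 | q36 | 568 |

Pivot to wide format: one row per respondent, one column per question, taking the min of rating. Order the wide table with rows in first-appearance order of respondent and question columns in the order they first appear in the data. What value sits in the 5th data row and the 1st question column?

With rows in first-appearance order of respondent, row 5 is respondent=R14. question columns in first-appearance order: q39, q37, q36, q38; column 1 is q39.
Long rows with respondent=R14, question=q39: min(707, 265) = 265.

265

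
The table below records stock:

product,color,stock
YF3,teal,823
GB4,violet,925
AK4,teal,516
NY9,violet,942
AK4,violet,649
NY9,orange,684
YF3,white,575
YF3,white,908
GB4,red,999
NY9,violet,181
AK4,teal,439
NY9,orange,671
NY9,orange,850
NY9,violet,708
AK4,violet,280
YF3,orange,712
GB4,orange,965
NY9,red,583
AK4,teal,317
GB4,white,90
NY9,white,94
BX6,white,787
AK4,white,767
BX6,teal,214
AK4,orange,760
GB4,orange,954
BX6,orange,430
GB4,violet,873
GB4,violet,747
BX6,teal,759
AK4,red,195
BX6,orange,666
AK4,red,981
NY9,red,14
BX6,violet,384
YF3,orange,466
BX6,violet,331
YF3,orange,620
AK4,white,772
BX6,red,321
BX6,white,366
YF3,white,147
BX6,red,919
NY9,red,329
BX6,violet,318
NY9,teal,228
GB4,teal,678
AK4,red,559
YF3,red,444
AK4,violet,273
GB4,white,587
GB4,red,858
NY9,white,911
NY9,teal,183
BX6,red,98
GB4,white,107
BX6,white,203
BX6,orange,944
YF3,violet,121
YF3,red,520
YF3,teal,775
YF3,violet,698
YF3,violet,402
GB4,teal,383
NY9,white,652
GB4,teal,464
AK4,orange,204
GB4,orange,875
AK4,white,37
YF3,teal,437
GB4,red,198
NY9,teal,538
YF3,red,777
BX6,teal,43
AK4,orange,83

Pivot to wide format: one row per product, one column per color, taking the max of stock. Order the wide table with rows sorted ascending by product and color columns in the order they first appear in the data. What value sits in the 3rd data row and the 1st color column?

678

With rows sorted ascending by product, row 3 is product=GB4. color columns in first-appearance order: teal, violet, orange, white, red; column 1 is teal.
Long rows with product=GB4, color=teal: max(678, 383, 464) = 678.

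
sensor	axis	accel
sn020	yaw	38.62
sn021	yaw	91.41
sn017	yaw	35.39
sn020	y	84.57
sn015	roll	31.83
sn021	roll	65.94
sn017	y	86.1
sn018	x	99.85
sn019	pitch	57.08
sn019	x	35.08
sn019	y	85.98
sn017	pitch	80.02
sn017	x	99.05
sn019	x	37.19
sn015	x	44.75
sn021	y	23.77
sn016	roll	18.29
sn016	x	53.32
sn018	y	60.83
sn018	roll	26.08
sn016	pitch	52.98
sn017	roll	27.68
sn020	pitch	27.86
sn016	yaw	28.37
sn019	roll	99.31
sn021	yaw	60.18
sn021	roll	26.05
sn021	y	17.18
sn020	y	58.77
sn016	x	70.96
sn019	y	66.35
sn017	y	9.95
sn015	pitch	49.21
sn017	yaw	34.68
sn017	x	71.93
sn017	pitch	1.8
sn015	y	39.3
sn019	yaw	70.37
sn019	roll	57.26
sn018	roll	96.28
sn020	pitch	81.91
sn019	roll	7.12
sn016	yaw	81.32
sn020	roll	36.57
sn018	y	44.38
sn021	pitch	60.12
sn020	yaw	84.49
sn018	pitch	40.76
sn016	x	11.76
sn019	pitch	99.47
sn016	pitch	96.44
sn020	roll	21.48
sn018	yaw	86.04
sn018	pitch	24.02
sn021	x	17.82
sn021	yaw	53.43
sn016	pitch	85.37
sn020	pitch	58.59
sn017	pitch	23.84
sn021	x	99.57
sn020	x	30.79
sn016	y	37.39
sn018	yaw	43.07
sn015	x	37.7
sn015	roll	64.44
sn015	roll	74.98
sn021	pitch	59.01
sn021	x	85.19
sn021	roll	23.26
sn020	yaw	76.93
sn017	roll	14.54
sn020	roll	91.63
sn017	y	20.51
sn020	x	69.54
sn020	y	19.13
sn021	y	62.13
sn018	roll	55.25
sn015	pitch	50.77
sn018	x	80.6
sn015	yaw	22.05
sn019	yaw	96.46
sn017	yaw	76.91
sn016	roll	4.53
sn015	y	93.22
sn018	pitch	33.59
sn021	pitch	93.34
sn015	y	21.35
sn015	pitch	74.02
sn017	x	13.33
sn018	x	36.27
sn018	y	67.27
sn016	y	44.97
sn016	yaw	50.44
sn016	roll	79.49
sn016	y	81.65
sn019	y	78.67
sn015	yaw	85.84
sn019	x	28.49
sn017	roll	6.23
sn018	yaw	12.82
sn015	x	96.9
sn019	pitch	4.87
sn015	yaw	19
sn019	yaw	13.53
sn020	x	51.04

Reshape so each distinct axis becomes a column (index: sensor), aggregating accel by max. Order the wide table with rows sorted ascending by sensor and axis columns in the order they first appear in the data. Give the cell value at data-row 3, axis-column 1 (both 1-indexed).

With rows sorted ascending by sensor, row 3 is sensor=sn017. axis columns in first-appearance order: yaw, y, roll, x, pitch; column 1 is yaw.
Long rows with sensor=sn017, axis=yaw: max(35.39, 34.68, 76.91) = 76.91.

76.91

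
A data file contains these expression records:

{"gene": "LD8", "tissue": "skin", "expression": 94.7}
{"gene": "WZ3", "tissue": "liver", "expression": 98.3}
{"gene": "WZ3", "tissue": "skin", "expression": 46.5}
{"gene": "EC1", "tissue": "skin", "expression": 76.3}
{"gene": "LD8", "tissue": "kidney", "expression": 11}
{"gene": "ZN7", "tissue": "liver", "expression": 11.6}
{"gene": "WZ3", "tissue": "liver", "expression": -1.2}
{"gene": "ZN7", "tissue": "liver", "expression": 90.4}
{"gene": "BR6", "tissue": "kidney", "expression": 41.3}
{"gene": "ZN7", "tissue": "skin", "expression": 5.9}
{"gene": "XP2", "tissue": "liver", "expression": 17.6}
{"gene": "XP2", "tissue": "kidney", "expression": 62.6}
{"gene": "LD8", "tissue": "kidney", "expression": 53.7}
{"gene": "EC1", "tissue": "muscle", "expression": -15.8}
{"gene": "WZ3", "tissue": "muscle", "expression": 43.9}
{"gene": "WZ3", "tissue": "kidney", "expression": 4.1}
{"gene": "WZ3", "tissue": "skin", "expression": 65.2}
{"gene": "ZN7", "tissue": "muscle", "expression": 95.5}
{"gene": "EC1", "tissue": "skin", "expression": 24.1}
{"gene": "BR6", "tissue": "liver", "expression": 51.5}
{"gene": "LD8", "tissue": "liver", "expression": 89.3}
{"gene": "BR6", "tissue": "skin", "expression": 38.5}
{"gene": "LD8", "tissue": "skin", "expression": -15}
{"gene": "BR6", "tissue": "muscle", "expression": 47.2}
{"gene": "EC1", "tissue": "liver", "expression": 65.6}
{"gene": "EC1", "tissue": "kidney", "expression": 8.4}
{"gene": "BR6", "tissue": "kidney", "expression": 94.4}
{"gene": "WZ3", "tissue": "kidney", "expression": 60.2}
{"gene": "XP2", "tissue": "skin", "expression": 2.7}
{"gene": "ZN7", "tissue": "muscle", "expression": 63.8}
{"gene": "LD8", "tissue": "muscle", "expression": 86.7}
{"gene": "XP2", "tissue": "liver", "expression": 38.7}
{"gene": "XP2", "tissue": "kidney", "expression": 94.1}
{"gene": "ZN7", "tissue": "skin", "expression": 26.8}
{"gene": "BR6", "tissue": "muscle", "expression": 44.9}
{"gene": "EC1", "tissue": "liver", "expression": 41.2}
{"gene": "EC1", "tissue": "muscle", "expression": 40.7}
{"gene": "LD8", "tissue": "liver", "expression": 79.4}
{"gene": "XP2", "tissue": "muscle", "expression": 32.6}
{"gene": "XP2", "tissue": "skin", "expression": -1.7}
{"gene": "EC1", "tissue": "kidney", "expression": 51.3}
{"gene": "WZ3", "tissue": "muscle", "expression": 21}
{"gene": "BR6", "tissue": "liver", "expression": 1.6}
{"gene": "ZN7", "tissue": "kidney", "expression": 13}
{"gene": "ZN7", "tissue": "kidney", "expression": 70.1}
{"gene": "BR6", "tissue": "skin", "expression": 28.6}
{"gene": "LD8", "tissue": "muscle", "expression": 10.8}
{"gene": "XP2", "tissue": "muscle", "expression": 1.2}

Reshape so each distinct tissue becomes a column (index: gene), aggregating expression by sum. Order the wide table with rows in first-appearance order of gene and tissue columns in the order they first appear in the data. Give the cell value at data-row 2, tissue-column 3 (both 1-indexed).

With rows in first-appearance order of gene, row 2 is gene=WZ3. tissue columns in first-appearance order: skin, liver, kidney, muscle; column 3 is kidney.
Long rows with gene=WZ3, tissue=kidney: 4.1 + 60.2 = 64.3.

64.3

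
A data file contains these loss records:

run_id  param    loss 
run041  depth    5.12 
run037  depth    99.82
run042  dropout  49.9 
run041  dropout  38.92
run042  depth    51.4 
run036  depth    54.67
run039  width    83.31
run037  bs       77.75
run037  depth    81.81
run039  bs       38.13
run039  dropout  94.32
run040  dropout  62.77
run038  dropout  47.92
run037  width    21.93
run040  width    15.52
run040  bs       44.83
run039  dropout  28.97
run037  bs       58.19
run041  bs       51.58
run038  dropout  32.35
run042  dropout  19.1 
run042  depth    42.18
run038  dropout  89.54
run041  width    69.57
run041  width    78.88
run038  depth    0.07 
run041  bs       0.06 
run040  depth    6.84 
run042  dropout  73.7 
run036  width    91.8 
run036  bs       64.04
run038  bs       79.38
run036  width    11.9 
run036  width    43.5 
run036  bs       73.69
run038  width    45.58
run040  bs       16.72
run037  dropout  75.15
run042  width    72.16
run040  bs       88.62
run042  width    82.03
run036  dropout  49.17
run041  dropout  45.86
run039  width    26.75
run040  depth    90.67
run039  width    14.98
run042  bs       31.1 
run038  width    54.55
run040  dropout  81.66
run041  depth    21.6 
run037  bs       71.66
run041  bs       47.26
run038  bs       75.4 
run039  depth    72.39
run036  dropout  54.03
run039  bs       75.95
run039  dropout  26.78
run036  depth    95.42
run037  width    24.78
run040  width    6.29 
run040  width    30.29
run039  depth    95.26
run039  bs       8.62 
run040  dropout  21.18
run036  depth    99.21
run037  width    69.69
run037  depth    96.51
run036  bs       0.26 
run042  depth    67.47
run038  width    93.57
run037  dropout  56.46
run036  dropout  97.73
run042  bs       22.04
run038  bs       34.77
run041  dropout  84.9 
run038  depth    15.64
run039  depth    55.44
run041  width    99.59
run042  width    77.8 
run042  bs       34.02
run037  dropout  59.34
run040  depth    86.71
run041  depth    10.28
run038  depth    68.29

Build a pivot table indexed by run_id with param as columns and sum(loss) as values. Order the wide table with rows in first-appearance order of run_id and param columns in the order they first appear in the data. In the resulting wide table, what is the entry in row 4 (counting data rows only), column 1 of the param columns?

249.30

With rows in first-appearance order of run_id, row 4 is run_id=run036. param columns in first-appearance order: depth, dropout, width, bs; column 1 is depth.
Long rows with run_id=run036, param=depth: 54.67 + 95.42 + 99.21 = 249.30.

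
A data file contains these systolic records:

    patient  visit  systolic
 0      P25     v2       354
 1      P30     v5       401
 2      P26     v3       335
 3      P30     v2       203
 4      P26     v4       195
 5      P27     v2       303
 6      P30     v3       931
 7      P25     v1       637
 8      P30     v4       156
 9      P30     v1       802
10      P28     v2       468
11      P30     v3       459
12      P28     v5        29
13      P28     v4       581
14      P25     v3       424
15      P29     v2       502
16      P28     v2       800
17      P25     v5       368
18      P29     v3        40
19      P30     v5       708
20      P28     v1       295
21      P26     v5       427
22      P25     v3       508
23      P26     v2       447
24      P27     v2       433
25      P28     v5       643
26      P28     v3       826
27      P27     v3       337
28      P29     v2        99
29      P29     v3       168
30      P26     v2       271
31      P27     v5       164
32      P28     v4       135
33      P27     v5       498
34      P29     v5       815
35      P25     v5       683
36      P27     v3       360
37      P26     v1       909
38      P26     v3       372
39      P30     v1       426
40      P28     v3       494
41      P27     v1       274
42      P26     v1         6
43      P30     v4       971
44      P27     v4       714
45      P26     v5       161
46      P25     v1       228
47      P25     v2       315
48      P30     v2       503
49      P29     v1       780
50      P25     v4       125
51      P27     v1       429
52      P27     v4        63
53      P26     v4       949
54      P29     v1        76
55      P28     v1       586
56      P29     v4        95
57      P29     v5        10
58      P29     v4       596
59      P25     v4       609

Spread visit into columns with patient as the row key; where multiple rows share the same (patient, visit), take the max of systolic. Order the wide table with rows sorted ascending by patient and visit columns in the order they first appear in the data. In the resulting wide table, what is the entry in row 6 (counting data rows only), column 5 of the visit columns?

With rows sorted ascending by patient, row 6 is patient=P30. visit columns in first-appearance order: v2, v5, v3, v4, v1; column 5 is v1.
Long rows with patient=P30, visit=v1: max(802, 426) = 802.

802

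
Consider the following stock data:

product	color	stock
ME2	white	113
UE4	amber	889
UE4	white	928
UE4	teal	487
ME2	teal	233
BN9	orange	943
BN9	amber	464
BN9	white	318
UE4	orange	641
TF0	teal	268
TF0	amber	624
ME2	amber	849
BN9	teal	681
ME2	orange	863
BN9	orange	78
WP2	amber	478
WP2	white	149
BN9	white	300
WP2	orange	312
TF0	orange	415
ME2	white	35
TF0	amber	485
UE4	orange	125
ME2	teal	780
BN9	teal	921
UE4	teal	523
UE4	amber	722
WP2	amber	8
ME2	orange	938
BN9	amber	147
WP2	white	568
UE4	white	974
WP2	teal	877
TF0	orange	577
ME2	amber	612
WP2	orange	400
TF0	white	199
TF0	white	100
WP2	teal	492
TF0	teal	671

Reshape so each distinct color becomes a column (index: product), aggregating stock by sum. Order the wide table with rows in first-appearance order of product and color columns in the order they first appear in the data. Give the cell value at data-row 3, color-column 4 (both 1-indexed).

1021

With rows in first-appearance order of product, row 3 is product=BN9. color columns in first-appearance order: white, amber, teal, orange; column 4 is orange.
Long rows with product=BN9, color=orange: 943 + 78 = 1021.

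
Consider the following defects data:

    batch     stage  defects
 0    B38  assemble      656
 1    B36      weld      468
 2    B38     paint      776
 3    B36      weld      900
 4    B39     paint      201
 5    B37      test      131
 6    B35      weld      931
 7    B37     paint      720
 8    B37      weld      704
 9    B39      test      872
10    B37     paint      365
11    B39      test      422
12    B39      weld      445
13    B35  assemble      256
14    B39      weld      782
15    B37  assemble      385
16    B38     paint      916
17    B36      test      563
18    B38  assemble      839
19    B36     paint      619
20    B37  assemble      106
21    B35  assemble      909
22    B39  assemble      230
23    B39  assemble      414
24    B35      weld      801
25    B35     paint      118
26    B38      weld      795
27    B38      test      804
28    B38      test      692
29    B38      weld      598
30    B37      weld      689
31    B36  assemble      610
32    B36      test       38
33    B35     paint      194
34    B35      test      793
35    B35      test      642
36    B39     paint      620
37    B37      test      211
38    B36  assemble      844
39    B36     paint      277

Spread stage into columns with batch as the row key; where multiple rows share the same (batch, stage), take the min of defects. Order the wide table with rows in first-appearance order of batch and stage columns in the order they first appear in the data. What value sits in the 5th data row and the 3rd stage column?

With rows in first-appearance order of batch, row 5 is batch=B35. stage columns in first-appearance order: assemble, weld, paint, test; column 3 is paint.
Long rows with batch=B35, stage=paint: min(118, 194) = 118.

118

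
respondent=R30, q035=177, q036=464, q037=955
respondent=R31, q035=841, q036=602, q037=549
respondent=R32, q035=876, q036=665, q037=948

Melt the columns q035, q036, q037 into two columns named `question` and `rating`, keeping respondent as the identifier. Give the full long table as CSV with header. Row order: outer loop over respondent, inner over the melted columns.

respondent,question,rating
R30,q035,177
R30,q036,464
R30,q037,955
R31,q035,841
R31,q036,602
R31,q037,549
R32,q035,876
R32,q036,665
R32,q037,948

Each (respondent, column) pair becomes one row: 3 × 3 = 9 rows.
For example, (R30, q035) → rating=177.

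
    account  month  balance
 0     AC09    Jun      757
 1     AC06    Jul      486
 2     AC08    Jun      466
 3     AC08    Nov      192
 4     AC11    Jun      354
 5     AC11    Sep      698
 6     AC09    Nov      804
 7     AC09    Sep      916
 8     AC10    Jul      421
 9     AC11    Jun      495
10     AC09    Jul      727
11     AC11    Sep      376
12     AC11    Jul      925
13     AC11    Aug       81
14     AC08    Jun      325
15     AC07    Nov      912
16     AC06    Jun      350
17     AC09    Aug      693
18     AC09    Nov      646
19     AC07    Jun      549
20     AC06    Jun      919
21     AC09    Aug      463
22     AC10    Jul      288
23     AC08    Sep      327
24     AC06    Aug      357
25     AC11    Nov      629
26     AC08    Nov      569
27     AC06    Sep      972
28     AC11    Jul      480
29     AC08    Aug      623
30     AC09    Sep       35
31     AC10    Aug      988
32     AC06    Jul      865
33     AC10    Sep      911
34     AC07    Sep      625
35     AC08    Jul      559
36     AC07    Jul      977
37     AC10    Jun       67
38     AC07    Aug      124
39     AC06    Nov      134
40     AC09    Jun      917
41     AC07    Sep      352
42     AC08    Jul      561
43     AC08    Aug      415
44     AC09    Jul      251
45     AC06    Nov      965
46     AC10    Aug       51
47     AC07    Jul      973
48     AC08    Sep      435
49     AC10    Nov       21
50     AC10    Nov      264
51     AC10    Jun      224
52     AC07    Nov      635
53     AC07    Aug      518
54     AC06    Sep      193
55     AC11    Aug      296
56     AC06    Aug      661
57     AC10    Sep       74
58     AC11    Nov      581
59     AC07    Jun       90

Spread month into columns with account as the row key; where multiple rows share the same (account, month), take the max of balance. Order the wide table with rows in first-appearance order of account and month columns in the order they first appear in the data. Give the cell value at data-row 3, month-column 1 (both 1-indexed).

With rows in first-appearance order of account, row 3 is account=AC08. month columns in first-appearance order: Jun, Jul, Nov, Sep, Aug; column 1 is Jun.
Long rows with account=AC08, month=Jun: max(466, 325) = 466.

466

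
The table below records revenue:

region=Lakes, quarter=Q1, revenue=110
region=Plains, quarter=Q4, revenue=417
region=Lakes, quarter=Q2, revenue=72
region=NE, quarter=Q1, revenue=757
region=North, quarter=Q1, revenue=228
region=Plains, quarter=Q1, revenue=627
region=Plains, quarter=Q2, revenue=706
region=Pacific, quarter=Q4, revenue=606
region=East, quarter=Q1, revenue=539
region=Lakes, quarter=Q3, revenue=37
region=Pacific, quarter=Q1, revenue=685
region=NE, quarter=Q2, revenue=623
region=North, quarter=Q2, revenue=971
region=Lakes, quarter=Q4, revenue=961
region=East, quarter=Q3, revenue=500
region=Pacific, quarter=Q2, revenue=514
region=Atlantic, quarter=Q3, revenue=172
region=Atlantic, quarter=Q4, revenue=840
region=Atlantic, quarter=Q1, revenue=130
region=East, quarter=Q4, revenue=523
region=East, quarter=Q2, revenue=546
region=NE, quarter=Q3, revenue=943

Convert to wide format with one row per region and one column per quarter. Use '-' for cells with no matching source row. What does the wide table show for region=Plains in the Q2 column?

706

The long row with region=Plains, quarter=Q2 has revenue=706.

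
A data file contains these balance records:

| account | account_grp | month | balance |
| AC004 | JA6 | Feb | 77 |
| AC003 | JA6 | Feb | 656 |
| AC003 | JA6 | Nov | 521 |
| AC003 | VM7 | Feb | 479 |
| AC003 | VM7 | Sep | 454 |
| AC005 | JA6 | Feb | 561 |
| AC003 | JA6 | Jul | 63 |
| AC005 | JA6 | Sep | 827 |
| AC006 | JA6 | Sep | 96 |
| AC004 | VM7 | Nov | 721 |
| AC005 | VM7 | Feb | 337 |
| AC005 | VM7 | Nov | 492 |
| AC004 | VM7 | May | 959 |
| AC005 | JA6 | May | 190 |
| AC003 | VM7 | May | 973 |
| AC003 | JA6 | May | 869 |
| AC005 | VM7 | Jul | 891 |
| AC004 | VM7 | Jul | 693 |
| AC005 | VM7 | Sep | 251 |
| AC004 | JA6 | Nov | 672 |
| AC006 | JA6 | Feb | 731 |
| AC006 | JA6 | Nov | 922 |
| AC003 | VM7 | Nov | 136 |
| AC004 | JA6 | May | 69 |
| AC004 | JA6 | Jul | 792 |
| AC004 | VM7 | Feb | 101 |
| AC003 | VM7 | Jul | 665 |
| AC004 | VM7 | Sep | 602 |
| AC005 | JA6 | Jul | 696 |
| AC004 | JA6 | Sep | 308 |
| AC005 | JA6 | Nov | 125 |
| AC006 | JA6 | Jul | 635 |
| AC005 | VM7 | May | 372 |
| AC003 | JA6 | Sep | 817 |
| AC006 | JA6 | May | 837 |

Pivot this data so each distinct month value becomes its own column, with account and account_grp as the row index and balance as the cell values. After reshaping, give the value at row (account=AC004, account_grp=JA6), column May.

Wide layout: rows indexed by account and account_grp, columns are the 5 distinct month values (Feb, Nov, Sep, Jul, May).
Cell (account=AC004, account_grp=JA6, month=May) draws from the long row where account=AC004, account_grp=JA6 and month=May, which has balance=69.

69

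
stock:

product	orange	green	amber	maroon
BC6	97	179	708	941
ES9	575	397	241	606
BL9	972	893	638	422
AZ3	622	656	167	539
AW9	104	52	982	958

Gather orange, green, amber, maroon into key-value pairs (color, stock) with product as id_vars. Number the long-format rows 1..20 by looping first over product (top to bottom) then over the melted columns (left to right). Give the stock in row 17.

104

20 rows total (5 × 4). Row 17: index ⌊(17-1)/4⌋ = 4 into product → AW9; (17-1) mod 4 = 0 into the melted columns → orange.
So row 17 is (AW9, orange, 104); stock = 104.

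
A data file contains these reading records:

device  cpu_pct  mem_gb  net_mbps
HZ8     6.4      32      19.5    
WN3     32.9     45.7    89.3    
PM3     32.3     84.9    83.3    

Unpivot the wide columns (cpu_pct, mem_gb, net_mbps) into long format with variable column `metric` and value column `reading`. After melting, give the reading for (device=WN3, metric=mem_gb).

Unpivoting turns each (device, wide-column) pair into one long row.
The wide cell at row WN3, column mem_gb holds 45.7, so the long row (WN3, mem_gb) has reading=45.7.

45.7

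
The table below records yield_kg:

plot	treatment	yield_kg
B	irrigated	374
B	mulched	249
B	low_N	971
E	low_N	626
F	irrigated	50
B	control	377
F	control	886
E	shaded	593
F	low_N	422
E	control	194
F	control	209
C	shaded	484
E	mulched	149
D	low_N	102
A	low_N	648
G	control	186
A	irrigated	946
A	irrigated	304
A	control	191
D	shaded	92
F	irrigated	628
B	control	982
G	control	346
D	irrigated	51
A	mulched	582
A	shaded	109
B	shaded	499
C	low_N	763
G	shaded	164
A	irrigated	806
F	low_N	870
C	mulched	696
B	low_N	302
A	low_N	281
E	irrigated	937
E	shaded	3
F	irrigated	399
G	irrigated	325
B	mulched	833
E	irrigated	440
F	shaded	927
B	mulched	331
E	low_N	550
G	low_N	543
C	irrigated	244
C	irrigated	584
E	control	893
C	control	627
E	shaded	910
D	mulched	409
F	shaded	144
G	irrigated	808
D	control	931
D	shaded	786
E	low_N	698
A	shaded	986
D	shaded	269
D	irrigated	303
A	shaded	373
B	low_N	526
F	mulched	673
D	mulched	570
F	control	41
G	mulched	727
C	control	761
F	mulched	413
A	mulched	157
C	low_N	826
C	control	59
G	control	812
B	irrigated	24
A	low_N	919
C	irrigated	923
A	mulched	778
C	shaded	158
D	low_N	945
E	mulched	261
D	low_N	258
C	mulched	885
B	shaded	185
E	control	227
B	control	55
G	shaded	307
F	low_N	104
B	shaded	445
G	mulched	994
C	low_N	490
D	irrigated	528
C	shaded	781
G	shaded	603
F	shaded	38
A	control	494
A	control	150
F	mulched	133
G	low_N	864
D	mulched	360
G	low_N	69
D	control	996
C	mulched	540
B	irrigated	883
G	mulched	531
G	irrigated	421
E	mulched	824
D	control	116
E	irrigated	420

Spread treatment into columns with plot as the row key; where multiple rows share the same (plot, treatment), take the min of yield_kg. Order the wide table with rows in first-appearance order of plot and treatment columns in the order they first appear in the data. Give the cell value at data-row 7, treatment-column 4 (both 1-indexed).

With rows in first-appearance order of plot, row 7 is plot=G. treatment columns in first-appearance order: irrigated, mulched, low_N, control, shaded; column 4 is control.
Long rows with plot=G, treatment=control: min(186, 346, 812) = 186.

186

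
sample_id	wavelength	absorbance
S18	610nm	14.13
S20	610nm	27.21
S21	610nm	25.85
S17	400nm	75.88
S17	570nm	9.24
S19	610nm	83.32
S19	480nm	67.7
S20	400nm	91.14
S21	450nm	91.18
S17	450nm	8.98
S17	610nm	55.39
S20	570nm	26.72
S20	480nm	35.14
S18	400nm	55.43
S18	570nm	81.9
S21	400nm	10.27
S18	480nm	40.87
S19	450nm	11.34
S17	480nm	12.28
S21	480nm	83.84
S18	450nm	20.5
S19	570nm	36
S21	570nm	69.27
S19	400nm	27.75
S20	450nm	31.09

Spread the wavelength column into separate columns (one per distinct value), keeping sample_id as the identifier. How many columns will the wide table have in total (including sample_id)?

6

1 column for sample_id plus 5 distinct wavelength values → 6 columns.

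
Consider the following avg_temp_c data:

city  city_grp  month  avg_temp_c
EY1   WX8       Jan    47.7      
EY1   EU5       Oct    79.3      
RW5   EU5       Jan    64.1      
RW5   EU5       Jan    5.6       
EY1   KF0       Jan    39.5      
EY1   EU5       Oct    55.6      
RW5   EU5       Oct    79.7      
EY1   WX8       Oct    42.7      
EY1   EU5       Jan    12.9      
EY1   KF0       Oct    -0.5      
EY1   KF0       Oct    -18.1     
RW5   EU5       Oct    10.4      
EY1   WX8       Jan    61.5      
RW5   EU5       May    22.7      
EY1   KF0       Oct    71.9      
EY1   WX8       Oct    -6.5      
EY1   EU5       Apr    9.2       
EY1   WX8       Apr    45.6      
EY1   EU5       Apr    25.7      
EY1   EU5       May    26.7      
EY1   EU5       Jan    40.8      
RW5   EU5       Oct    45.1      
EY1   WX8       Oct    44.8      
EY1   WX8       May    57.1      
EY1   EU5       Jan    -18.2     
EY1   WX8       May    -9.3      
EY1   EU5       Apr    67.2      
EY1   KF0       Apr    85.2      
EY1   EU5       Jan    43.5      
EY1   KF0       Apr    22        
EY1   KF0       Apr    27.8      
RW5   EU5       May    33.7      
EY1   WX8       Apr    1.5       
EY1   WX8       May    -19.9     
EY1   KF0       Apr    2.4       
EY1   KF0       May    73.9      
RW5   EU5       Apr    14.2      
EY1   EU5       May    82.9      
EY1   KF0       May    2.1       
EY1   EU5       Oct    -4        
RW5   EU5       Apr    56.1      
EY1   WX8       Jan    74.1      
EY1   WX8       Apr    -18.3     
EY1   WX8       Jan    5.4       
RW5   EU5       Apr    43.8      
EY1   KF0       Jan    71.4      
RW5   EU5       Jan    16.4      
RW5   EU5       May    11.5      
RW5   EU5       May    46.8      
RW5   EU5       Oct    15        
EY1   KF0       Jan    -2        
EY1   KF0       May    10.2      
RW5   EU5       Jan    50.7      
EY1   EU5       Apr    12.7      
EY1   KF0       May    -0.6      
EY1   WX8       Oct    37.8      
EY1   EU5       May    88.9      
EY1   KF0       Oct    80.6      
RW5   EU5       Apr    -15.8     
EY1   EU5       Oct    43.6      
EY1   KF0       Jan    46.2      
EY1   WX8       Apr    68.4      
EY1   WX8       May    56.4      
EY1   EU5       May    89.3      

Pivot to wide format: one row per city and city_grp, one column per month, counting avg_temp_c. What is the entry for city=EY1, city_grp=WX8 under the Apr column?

4

Rows with city=EY1, city_grp=WX8 and month=Apr: avg_temp_c values are 45.6, 1.5, -18.3, 68.4.
4 rows match — count = 4.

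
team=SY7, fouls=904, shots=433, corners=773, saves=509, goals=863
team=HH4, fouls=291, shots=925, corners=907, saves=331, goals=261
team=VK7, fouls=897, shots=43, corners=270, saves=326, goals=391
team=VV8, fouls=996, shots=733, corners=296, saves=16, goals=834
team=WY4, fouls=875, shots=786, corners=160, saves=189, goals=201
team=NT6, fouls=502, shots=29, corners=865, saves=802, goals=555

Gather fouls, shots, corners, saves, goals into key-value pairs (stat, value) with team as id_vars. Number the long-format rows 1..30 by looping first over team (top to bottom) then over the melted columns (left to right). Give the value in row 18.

30 rows total (6 × 5). Row 18: index ⌊(18-1)/5⌋ = 3 into team → VV8; (18-1) mod 5 = 2 into the melted columns → corners.
So row 18 is (VV8, corners, 296); value = 296.

296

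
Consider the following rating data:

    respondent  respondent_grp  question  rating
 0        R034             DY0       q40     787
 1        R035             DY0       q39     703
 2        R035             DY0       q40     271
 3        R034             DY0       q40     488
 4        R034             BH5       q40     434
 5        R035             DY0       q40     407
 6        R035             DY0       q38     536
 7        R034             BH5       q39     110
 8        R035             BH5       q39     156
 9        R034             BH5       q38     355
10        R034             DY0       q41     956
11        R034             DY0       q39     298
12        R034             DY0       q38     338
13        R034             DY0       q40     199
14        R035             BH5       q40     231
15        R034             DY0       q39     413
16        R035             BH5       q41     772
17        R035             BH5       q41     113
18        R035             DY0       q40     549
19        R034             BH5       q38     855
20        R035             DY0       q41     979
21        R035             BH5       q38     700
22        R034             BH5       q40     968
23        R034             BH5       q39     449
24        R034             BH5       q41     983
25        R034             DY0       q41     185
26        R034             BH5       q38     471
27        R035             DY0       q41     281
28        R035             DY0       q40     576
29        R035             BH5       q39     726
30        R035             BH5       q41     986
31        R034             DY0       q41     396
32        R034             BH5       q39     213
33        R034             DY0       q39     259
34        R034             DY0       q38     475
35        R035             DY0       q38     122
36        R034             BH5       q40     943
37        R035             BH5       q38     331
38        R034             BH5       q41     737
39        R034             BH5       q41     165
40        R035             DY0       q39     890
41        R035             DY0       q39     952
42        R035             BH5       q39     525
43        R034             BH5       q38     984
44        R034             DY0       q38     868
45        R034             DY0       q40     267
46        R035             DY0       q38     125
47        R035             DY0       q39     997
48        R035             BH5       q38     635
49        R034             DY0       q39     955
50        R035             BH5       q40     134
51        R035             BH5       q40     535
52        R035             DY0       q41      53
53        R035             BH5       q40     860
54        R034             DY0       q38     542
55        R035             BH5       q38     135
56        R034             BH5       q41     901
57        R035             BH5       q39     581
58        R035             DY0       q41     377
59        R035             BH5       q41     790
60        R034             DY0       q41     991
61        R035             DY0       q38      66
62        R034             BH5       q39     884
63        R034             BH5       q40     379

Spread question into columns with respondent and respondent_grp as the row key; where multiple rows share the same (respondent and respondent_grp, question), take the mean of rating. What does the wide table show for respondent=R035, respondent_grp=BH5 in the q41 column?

Rows with respondent=R035, respondent_grp=BH5 and question=q41: rating values are 772, 113, 986, 790.
(772 + 113 + 986 + 790) / 4 = 665.25.

665.25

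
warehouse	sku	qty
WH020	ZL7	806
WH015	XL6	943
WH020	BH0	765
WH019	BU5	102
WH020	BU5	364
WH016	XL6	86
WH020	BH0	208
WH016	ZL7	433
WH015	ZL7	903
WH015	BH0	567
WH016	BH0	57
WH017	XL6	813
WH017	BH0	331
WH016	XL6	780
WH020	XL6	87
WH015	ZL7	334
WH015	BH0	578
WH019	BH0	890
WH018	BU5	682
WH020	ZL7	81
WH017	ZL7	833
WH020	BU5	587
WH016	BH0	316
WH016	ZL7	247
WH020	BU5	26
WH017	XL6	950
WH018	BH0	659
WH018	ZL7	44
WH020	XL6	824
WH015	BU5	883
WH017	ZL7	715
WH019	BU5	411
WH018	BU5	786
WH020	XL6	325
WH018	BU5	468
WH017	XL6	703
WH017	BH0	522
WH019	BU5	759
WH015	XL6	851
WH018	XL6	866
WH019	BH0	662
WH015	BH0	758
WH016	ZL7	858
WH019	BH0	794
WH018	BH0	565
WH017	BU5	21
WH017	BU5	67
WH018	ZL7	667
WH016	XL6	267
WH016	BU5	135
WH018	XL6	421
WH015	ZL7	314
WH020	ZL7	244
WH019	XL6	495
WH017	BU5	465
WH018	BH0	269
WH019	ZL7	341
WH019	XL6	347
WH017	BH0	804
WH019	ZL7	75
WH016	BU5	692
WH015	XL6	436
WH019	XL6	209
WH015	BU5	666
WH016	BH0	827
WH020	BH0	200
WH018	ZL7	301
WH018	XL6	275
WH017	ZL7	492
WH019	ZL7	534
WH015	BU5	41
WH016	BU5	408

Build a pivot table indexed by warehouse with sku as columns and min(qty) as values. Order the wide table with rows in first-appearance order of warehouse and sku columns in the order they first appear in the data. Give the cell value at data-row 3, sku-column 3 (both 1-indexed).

With rows in first-appearance order of warehouse, row 3 is warehouse=WH019. sku columns in first-appearance order: ZL7, XL6, BH0, BU5; column 3 is BH0.
Long rows with warehouse=WH019, sku=BH0: min(890, 662, 794) = 662.

662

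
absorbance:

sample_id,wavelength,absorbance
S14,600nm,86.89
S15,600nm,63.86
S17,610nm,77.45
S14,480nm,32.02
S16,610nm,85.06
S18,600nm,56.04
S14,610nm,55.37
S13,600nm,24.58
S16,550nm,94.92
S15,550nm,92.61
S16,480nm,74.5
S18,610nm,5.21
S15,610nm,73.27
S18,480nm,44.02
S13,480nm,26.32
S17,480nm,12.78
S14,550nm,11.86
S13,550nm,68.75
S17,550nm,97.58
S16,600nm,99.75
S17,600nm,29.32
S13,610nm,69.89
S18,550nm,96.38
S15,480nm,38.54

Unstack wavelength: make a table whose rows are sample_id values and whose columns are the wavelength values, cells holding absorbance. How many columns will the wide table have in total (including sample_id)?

1 column for sample_id plus 4 distinct wavelength values → 5 columns.

5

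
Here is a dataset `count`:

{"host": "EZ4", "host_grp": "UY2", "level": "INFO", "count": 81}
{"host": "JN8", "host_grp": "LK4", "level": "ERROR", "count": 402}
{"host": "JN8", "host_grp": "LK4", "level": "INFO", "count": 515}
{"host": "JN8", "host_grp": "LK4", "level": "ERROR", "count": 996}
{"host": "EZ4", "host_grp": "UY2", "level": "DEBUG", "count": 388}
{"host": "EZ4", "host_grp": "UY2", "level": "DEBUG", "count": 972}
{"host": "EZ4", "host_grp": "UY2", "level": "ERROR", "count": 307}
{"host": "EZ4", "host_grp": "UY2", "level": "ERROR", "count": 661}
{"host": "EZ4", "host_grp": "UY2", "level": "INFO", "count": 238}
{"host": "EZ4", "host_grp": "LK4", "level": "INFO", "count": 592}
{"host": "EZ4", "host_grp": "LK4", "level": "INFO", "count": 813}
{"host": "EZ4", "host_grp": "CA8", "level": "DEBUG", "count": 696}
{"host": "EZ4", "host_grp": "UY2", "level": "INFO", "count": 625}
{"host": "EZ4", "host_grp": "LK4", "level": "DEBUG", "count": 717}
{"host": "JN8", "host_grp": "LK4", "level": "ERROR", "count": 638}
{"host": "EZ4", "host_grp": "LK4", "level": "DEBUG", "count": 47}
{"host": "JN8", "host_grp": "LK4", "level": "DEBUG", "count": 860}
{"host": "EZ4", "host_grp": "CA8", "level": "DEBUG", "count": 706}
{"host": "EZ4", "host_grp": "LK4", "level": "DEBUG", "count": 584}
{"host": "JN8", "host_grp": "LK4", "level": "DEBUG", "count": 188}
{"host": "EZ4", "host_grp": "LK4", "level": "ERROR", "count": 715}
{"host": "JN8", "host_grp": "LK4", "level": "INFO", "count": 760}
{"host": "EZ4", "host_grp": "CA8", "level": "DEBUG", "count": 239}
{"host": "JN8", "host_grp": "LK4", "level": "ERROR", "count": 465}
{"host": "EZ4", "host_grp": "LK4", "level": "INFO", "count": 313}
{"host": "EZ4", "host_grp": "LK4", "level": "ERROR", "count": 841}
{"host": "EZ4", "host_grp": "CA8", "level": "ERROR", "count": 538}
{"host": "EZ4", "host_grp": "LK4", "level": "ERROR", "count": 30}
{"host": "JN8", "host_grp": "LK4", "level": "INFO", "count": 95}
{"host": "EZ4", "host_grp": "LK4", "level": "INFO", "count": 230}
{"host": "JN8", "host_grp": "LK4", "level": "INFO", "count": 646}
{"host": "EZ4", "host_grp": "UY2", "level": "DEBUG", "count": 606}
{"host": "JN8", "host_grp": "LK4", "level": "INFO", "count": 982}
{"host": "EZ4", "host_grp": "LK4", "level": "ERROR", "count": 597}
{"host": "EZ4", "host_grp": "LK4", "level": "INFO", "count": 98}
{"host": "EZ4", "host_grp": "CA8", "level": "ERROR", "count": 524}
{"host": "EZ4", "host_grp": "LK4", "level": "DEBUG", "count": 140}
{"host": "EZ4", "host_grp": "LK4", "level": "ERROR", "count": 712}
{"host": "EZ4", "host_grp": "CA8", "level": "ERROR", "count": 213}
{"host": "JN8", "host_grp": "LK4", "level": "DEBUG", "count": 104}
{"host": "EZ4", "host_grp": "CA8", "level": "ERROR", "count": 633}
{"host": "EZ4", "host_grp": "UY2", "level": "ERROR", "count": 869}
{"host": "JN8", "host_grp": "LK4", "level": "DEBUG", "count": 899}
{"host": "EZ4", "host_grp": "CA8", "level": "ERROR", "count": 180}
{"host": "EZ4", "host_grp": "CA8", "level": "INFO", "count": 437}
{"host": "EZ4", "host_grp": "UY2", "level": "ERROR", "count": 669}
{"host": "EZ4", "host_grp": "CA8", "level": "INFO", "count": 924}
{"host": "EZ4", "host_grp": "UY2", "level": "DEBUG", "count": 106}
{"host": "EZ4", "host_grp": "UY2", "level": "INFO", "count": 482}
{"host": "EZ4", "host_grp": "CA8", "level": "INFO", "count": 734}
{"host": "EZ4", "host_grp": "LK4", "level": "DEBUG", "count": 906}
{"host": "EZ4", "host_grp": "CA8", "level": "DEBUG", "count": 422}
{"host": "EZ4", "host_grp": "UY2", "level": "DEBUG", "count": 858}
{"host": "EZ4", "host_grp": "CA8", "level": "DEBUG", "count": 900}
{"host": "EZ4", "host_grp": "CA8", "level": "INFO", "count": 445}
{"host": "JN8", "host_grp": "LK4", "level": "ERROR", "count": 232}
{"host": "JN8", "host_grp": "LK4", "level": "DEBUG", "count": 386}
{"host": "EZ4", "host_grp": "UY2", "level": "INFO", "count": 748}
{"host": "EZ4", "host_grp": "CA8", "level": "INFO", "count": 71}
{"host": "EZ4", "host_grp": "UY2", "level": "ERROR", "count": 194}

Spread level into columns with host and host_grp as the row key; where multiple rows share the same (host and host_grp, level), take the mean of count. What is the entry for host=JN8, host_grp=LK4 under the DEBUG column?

Rows with host=JN8, host_grp=LK4 and level=DEBUG: count values are 860, 188, 104, 899, 386.
(860 + 188 + 104 + 899 + 386) / 5 = 487.40.

487.40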